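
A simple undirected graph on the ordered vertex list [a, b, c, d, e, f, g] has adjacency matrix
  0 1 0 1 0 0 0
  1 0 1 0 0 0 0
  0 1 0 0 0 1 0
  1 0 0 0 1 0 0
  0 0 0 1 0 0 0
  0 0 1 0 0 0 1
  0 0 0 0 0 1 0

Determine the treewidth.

A width-1 tree decomposition is:
Bags: B1 = {d, e}  B2 = {a, d}  B3 = {a, b}  B4 = {b, c}  B5 = {c, f}  B6 = {f, g}
Tree: B1–B2, B2–B3, B3–B4, B4–B5, B5–B6
Every bag has size at most 2, so the width is 2 − 1 = 1 and tw(G) ≤ 1. G has an edge, so its treewidth is at least 1. Hence tw(G) = 1 exactly.

1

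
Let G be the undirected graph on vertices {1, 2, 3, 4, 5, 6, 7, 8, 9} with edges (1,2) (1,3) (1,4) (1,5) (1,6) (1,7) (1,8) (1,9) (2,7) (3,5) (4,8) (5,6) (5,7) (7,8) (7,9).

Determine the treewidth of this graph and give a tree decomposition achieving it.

Each bag holds 3 vertices, so the decomposition has width 2, which upper-bounds the treewidth. For the lower bound, the 3 vertices {1, 3, 5} are pairwise adjacent, and any tree decomposition puts a clique entirely inside one bag — forcing width ≥ 2. Combining the bounds, tw(G) = 2.

Treewidth 2.
One such decomposition:
Bags: B1 = {1, 7, 8}  B2 = {1, 2, 7}  B3 = {1, 5, 7}  B4 = {1, 7, 9}  B5 = {1, 4, 8}  B6 = {1, 3, 5}  B7 = {1, 5, 6}
Tree: B1–B2, B1–B3, B2–B4, B1–B5, B3–B6, B6–B7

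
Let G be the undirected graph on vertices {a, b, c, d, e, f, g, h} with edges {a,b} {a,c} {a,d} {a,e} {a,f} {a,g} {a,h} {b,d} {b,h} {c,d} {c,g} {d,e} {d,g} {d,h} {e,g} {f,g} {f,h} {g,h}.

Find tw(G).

3

A width-3 tree decomposition is:
Bags: B1 = {a, d, e, g}  B2 = {a, d, g, h}  B3 = {a, f, g, h}  B4 = {a, c, d, g}  B5 = {a, b, d, h}
Tree: B1–B2, B2–B3, B1–B4, B2–B5
Every bag has size at most 4, so the width is 4 − 1 = 3 and tw(G) ≤ 3. On the other hand G contains the 4-clique {a, d, e, g}. A clique must lie in a single bag of any decomposition, so no decomposition can have width below 3. The upper and lower bounds meet at 3, so that is the treewidth.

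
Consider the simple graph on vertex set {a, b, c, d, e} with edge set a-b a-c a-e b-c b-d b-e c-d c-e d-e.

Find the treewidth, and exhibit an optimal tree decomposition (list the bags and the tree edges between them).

Treewidth 3.
One such decomposition:
Bags: B1 = {b, c, d, e}  B2 = {a, b, c, e}
Tree: B1–B2

Every bag has size at most 4, so the width is 4 − 1 = 3 and tw(G) ≤ 3. Conversely, {b, c, d, e} is a clique of size 4, and the vertices of any clique must share a bag in every tree decomposition; so some bag has ≥ 4 vertices and tw(G) ≥ 3. Combining the bounds, tw(G) = 3.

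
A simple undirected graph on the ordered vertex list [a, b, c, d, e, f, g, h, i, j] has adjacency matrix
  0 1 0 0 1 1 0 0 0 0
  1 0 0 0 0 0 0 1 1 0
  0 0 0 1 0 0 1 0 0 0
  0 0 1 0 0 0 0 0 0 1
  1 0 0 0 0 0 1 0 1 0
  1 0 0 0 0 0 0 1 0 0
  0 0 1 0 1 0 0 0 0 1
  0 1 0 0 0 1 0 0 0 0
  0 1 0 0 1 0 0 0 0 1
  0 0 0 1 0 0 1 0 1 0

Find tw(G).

2

A width-2 tree decomposition is:
Bags: B1 = {c, d, j}  B2 = {c, g, j}  B3 = {g, i, j}  B4 = {e, g, i}  B5 = {b, e, i}  B6 = {a, b, e}  B7 = {a, b, h}  B8 = {a, f, h}
Tree: B1–B2, B2–B3, B3–B4, B4–B5, B5–B6, B6–B7, B7–B8
The largest bag has 3 vertices, giving width 2; this decomposition certifies tw(G) ≤ 2. Since d–c–g–j–d is a cycle in G, G is not acyclic. Forests are exactly the graphs of treewidth ≤ 1, so tw(G) ≥ 2. Hence tw(G) = 2 exactly.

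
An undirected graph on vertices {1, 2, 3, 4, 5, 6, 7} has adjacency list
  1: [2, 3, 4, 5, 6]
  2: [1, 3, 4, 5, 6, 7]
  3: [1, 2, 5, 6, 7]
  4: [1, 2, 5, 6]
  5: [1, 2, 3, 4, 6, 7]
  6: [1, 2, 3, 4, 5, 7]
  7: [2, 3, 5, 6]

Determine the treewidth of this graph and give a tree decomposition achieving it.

Treewidth 4.
One such decomposition:
Bags: B1 = {2, 3, 5, 6, 7}  B2 = {1, 2, 3, 5, 6}  B3 = {1, 2, 4, 5, 6}
Tree: B1–B2, B2–B3

The largest bag has 5 vertices, giving width 4; this decomposition certifies tw(G) ≤ 4. On the other hand G contains the 5-clique {1, 2, 3, 5, 6}. A clique must lie in a single bag of any decomposition, so no decomposition can have width below 4. Hence tw(G) = 4 exactly.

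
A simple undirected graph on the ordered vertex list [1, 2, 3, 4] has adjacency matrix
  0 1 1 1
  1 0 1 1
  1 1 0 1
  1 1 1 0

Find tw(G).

3

A width-3 tree decomposition is:
Bags: B1 = {1, 2, 3, 4}
Tree: (single bag)
A single bag containing all 4 vertices is trivially a valid decomposition of width 3. Conversely, {1, 2, 3, 4} is a clique of size 4, and the vertices of any clique must share a bag in every tree decomposition; so some bag has ≥ 4 vertices and tw(G) ≥ 3. The upper and lower bounds meet at 3, so that is the treewidth.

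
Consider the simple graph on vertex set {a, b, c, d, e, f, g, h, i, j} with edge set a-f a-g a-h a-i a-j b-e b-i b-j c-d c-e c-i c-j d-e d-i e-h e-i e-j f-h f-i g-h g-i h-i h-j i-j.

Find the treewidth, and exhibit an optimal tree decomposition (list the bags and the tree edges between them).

Treewidth 3.
Bags: B1 = {c, e, i, j}  B2 = {e, h, i, j}  B3 = {a, h, i, j}  B4 = {b, e, i, j}  B5 = {a, g, h, i}  B6 = {a, f, h, i}  B7 = {c, d, e, i}
Tree: B1–B2, B2–B3, B2–B4, B3–B5, B3–B6, B1–B7

Each bag holds 4 vertices, so the decomposition has width 3, which upper-bounds the treewidth. On the other hand G contains the 4-clique {c, d, e, i}. A clique must lie in a single bag of any decomposition, so no decomposition can have width below 3. Therefore the treewidth is 3.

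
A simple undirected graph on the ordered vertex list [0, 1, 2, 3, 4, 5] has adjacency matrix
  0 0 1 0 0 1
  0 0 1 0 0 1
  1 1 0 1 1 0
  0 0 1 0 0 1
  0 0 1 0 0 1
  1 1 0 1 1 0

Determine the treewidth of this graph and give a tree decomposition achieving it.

Every bag has size at most 3, so the width is 3 − 1 = 2 and tw(G) ≤ 2. Since 5–1–2–3–5 is a cycle in G, G is not acyclic. Forests are exactly the graphs of treewidth ≤ 1, so tw(G) ≥ 2. Therefore the treewidth is 2.

Treewidth 2.
One optimal decomposition is:
Bags: B1 = {1, 2, 5}  B2 = {2, 3, 5}  B3 = {0, 2, 5}  B4 = {2, 4, 5}
Tree: B1–B2, B2–B3, B3–B4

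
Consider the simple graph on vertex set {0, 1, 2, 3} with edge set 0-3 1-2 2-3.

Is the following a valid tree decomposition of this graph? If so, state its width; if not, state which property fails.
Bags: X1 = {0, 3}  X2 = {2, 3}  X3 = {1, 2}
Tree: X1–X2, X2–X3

Vertex coverage: the bags together contain {0, 1, 2, 3}, the full vertex set. Edge coverage: each edge of G has both endpoints in at least one bag. Running intersection: for every vertex, the bags containing it form a connected subtree. All three properties hold, so this is a valid tree decomposition of width max|bag| − 1 = 1, and hence tw(G) ≤ 1.

Yes; width 1.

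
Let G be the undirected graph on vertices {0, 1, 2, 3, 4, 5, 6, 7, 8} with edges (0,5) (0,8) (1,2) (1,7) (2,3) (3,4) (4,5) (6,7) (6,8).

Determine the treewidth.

A width-2 tree decomposition is:
Bags: B1 = {2, 3, 4}  B2 = {2, 4, 5}  B3 = {0, 2, 5}  B4 = {0, 2, 8}  B5 = {2, 6, 8}  B6 = {2, 6, 7}  B7 = {1, 2, 7}
Tree: B1–B2, B2–B3, B3–B4, B4–B5, B5–B6, B6–B7
The largest bag has 3 vertices, giving width 2; this decomposition certifies tw(G) ≤ 2. Since 2–3–4–5–0–8–6–7–1–2 is a cycle in G, G is not acyclic. Forests are exactly the graphs of treewidth ≤ 1, so tw(G) ≥ 2. Combining the bounds, tw(G) = 2.

2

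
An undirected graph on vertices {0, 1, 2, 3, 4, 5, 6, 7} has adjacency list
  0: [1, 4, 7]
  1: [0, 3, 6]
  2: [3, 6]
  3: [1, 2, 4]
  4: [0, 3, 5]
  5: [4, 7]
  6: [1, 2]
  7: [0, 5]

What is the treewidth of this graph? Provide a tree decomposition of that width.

Treewidth 2.
Bags: B1 = {1, 2, 6}  B2 = {1, 2, 3}  B3 = {0, 1, 3}  B4 = {0, 3, 4}  B5 = {0, 4, 7}  B6 = {4, 5, 7}
Tree: B1–B2, B2–B3, B3–B4, B4–B5, B5–B6

Every bag has size at most 3, so the width is 3 − 1 = 2 and tw(G) ≤ 2. The edges 6–2–3–1–6 form a cycle, so G is not a tree and its treewidth is at least 2. Combining the bounds, tw(G) = 2.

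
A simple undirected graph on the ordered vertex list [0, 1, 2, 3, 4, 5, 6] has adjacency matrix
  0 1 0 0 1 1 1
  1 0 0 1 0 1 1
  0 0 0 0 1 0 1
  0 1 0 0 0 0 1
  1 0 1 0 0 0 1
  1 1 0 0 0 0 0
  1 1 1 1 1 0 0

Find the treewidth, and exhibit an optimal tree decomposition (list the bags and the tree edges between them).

Treewidth 2.
One optimal decomposition is:
Bags: B1 = {0, 1, 6}  B2 = {0, 4, 6}  B3 = {0, 1, 5}  B4 = {2, 4, 6}  B5 = {1, 3, 6}
Tree: B1–B2, B1–B3, B2–B4, B1–B5

The largest bag has 3 vertices, giving width 2; this decomposition certifies tw(G) ≤ 2. For the lower bound, the 3 vertices {0, 1, 5} are pairwise adjacent, and any tree decomposition puts a clique entirely inside one bag — forcing width ≥ 2. Hence tw(G) = 2 exactly.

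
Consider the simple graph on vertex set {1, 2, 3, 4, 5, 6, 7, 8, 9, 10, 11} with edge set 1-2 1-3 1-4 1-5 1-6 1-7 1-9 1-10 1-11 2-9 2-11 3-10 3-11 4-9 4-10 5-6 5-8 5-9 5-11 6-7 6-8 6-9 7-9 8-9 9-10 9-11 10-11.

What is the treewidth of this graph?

3

A width-3 tree decomposition is:
Bags: B1 = {1, 5, 6, 9}  B2 = {1, 5, 9, 11}  B3 = {5, 6, 8, 9}  B4 = {1, 9, 10, 11}  B5 = {1, 4, 9, 10}  B6 = {1, 2, 9, 11}  B7 = {1, 6, 7, 9}  B8 = {1, 3, 10, 11}
Tree: B1–B2, B1–B3, B2–B4, B4–B5, B2–B6, B1–B7, B4–B8
Each bag holds 4 vertices, so the decomposition has width 3, which upper-bounds the treewidth. On the other hand G contains the 4-clique {5, 6, 8, 9}. A clique must lie in a single bag of any decomposition, so no decomposition can have width below 3. Combining the bounds, tw(G) = 3.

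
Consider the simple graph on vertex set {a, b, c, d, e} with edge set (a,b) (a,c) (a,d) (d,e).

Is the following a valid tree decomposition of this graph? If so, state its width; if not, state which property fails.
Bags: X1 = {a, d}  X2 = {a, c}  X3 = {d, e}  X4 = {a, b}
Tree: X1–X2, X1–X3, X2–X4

Vertex coverage: the bags together contain {a, b, c, d, e}, the full vertex set. Edge coverage: each edge of G has both endpoints in at least one bag. Running intersection: for every vertex, the bags containing it form a connected subtree. All three properties hold, so this is a valid tree decomposition of width max|bag| − 1 = 1, and hence tw(G) ≤ 1.

Yes; width 1.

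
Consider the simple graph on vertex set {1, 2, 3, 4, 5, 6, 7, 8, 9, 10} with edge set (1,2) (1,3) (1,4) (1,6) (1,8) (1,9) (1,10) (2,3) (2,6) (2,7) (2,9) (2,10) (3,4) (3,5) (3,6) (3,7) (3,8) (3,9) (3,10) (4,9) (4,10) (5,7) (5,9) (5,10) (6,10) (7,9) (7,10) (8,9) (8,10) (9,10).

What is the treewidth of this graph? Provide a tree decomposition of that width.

Treewidth 4.
Bags: B1 = {1, 2, 3, 9, 10}  B2 = {1, 3, 8, 9, 10}  B3 = {2, 3, 7, 9, 10}  B4 = {1, 3, 4, 9, 10}  B5 = {1, 2, 3, 6, 10}  B6 = {3, 5, 7, 9, 10}
Tree: B1–B2, B1–B3, B1–B4, B1–B5, B3–B6

Every bag has size at most 5, so the width is 5 − 1 = 4 and tw(G) ≤ 4. Conversely, {1, 3, 8, 9, 10} is a clique of size 5, and the vertices of any clique must share a bag in every tree decomposition; so some bag has ≥ 5 vertices and tw(G) ≥ 4. Hence tw(G) = 4 exactly.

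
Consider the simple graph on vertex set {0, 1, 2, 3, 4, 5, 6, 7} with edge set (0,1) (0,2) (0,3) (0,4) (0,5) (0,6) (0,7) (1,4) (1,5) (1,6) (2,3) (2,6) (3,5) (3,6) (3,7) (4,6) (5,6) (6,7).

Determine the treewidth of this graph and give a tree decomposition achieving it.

Treewidth 3.
Bags: B1 = {0, 2, 3, 6}  B2 = {0, 3, 5, 6}  B3 = {0, 1, 5, 6}  B4 = {0, 3, 6, 7}  B5 = {0, 1, 4, 6}
Tree: B1–B2, B2–B3, B1–B4, B3–B5

The largest bag has 4 vertices, giving width 3; this decomposition certifies tw(G) ≤ 3. Conversely, {0, 1, 4, 6} is a clique of size 4, and the vertices of any clique must share a bag in every tree decomposition; so some bag has ≥ 4 vertices and tw(G) ≥ 3. Combining the bounds, tw(G) = 3.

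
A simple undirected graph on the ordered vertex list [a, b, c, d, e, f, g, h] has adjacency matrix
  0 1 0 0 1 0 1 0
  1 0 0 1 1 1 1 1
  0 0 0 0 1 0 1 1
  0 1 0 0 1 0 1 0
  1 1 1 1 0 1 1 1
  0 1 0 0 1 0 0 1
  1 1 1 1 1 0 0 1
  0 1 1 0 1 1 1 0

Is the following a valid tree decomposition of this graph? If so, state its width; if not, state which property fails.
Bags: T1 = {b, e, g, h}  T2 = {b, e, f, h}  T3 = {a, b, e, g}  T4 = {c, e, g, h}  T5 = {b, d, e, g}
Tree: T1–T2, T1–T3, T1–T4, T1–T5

Yes; width 3.

Every vertex of G appears in some bag (union = {a, b, c, d, e, f, g, h}); every edge is covered by a bag; and for each vertex v the set of bags containing v is connected in the bag tree. The decomposition is therefore valid. The largest bag has 4 vertices, so the width is 3.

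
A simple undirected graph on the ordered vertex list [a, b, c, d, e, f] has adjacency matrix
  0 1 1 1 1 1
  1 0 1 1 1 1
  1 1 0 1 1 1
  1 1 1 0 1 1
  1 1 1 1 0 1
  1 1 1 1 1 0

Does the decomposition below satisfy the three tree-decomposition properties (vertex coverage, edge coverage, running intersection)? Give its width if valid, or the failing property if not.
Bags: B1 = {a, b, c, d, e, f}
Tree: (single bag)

Every vertex of G appears in some bag (union = {a, b, c, d, e, f}); every edge is covered by a bag; and for each vertex v the set of bags containing v is connected in the bag tree. The decomposition is therefore valid. The largest bag has 6 vertices, so the width is 5.

Yes; width 5.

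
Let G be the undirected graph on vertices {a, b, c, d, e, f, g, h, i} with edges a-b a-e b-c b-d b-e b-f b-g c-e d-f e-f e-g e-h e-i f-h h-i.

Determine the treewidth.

A width-2 tree decomposition is:
Bags: B1 = {b, e, f}  B2 = {b, c, e}  B3 = {b, d, f}  B4 = {a, b, e}  B5 = {b, e, g}  B6 = {e, f, h}  B7 = {e, h, i}
Tree: B1–B2, B1–B3, B1–B4, B1–B5, B1–B6, B6–B7
The largest bag has 3 vertices, giving width 2; this decomposition certifies tw(G) ≤ 2. For the lower bound, the 3 vertices {b, d, f} are pairwise adjacent, and any tree decomposition puts a clique entirely inside one bag — forcing width ≥ 2. The upper and lower bounds meet at 2, so that is the treewidth.

2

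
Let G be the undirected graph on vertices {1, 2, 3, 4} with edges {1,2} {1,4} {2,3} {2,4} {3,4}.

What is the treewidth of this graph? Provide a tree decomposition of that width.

Every bag has size at most 3, so the width is 3 − 1 = 2 and tw(G) ≤ 2. Conversely, {1, 2, 4} is a clique of size 3, and the vertices of any clique must share a bag in every tree decomposition; so some bag has ≥ 3 vertices and tw(G) ≥ 2. Hence tw(G) = 2 exactly.

Treewidth 2.
One such decomposition:
Bags: B1 = {2, 3, 4}  B2 = {1, 2, 4}
Tree: B1–B2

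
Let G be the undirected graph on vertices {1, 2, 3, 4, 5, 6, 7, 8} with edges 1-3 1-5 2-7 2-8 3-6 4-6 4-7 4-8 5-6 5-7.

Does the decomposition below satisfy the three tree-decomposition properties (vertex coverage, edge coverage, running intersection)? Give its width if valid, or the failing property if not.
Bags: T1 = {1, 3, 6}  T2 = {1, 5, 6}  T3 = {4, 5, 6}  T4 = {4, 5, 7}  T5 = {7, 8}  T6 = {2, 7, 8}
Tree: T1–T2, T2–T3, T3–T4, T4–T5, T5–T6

No — edge (4,8) lies in no bag.

A tree decomposition must satisfy three properties: every vertex lies in some bag; for every edge, both endpoints lie together in some bag; and for every vertex, the bags containing it form a connected subtree. Here edge (4,8) lies in no bag, so the decomposition is invalid.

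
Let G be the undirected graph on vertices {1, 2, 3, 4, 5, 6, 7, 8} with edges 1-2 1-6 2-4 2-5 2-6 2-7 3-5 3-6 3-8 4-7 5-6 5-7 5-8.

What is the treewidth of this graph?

2

A width-2 tree decomposition is:
Bags: B1 = {1, 2, 6}  B2 = {2, 5, 6}  B3 = {3, 5, 6}  B4 = {3, 5, 8}  B5 = {2, 5, 7}  B6 = {2, 4, 7}
Tree: B1–B2, B2–B3, B3–B4, B2–B5, B5–B6
The largest bag has 3 vertices, giving width 2; this decomposition certifies tw(G) ≤ 2. Conversely, {3, 5, 8} is a clique of size 3, and the vertices of any clique must share a bag in every tree decomposition; so some bag has ≥ 3 vertices and tw(G) ≥ 2. Therefore the treewidth is 2.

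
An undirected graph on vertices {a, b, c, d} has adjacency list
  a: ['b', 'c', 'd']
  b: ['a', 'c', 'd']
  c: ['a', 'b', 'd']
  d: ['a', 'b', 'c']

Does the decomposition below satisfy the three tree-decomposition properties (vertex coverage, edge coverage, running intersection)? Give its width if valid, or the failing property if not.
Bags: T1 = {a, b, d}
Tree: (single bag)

No — vertex c appears in no bag.

A tree decomposition must satisfy three properties: every vertex lies in some bag; for every edge, both endpoints lie together in some bag; and for every vertex, the bags containing it form a connected subtree. Here vertex c appears in no bag, so the decomposition is invalid.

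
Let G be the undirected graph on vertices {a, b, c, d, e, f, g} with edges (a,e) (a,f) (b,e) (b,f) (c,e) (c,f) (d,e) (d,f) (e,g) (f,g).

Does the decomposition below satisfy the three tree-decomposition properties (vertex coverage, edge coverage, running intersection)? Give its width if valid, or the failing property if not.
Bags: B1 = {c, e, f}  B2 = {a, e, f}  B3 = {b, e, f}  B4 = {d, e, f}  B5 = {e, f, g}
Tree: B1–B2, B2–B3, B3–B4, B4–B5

Yes; width 2.

Vertex coverage: the bags together contain {a, b, c, d, e, f, g}, the full vertex set. Edge coverage: each edge of G has both endpoints in at least one bag. Running intersection: for every vertex, the bags containing it form a connected subtree. All three properties hold, so this is a valid tree decomposition of width max|bag| − 1 = 2, and hence tw(G) ≤ 2.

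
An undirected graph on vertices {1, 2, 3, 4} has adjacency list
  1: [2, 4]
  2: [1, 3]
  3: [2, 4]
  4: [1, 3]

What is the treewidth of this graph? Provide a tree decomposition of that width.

Every bag has size at most 3, so the width is 3 − 1 = 2 and tw(G) ≤ 2. For the lower bound, G contains the cycle 2–3–4–1–2, so G is not a forest; only forests have treewidth ≤ 1, hence tw(G) ≥ 2. Combining the bounds, tw(G) = 2.

Treewidth 2.
One optimal decomposition is:
Bags: B1 = {2, 3, 4}  B2 = {1, 2, 4}
Tree: B1–B2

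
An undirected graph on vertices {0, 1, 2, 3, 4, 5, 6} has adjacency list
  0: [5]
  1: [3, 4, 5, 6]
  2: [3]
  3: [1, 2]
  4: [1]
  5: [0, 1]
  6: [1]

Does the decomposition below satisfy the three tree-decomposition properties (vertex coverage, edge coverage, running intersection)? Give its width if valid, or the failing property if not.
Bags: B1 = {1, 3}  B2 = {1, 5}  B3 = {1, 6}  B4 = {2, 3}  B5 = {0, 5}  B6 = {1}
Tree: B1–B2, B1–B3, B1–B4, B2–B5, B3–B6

No — vertex 4 appears in no bag.

A tree decomposition must satisfy three properties: every vertex lies in some bag; for every edge, both endpoints lie together in some bag; and for every vertex, the bags containing it form a connected subtree. Here vertex 4 appears in no bag, so the decomposition is invalid.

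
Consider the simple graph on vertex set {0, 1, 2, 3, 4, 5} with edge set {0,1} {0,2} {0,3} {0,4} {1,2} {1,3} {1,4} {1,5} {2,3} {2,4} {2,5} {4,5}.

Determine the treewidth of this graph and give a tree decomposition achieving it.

Treewidth 3.
Bags: B1 = {0, 1, 2, 3}  B2 = {0, 1, 2, 4}  B3 = {1, 2, 4, 5}
Tree: B1–B2, B2–B3

Every bag has size at most 4, so the width is 4 − 1 = 3 and tw(G) ≤ 3. For the lower bound, the 4 vertices {0, 1, 2, 3} are pairwise adjacent, and any tree decomposition puts a clique entirely inside one bag — forcing width ≥ 3. Hence tw(G) = 3 exactly.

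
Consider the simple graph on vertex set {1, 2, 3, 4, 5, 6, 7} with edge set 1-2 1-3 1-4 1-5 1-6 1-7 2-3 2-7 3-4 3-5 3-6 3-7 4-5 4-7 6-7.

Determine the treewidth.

3

A width-3 tree decomposition is:
Bags: B1 = {1, 3, 4, 7}  B2 = {1, 3, 4, 5}  B3 = {1, 2, 3, 7}  B4 = {1, 3, 6, 7}
Tree: B1–B2, B1–B3, B3–B4
Each bag holds 4 vertices, so the decomposition has width 3, which upper-bounds the treewidth. Conversely, {1, 3, 4, 5} is a clique of size 4, and the vertices of any clique must share a bag in every tree decomposition; so some bag has ≥ 4 vertices and tw(G) ≥ 3. Therefore the treewidth is 3.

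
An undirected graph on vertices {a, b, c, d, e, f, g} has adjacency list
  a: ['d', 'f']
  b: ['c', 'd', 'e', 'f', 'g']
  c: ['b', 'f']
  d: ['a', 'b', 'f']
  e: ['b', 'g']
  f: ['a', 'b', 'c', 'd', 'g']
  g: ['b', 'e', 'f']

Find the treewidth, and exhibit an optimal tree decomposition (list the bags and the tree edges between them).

Treewidth 2.
Bags: B1 = {b, f, g}  B2 = {b, d, f}  B3 = {a, d, f}  B4 = {b, c, f}  B5 = {b, e, g}
Tree: B1–B2, B2–B3, B2–B4, B1–B5

Each bag holds 3 vertices, so the decomposition has width 2, which upper-bounds the treewidth. Conversely, {b, e, g} is a clique of size 3, and the vertices of any clique must share a bag in every tree decomposition; so some bag has ≥ 3 vertices and tw(G) ≥ 2. Combining the bounds, tw(G) = 2.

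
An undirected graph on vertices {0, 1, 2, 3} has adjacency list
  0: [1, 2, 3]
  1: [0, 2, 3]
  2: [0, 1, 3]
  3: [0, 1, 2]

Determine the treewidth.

A width-3 tree decomposition is:
Bags: B1 = {0, 1, 2, 3}
Tree: (single bag)
With just one bag of size 4, the width is 4 − 1 = 3, so tw(G) ≤ 3. On the other hand G contains the 4-clique {0, 1, 2, 3}. A clique must lie in a single bag of any decomposition, so no decomposition can have width below 3. Therefore the treewidth is 3.

3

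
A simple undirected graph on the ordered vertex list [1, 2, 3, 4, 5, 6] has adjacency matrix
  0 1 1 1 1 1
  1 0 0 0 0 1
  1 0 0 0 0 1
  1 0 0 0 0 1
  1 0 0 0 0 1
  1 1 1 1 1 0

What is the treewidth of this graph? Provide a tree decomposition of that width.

Treewidth 2.
One such decomposition:
Bags: B1 = {1, 4, 6}  B2 = {1, 3, 6}  B3 = {1, 2, 6}  B4 = {1, 5, 6}
Tree: B1–B2, B1–B3, B3–B4

Each bag holds 3 vertices, so the decomposition has width 2, which upper-bounds the treewidth. For the lower bound, the 3 vertices {1, 2, 6} are pairwise adjacent, and any tree decomposition puts a clique entirely inside one bag — forcing width ≥ 2. Therefore the treewidth is 2.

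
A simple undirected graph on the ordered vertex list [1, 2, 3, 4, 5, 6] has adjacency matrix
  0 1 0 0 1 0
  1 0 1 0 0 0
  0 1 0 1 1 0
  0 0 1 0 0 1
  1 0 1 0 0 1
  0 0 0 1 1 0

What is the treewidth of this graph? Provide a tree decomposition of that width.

The largest bag has 3 vertices, giving width 2; this decomposition certifies tw(G) ≤ 2. The edges 2–1–5–3–2 form a cycle, so G is not a tree and its treewidth is at least 2. Therefore the treewidth is 2.

Treewidth 2.
One such decomposition:
Bags: B1 = {1, 2, 3}  B2 = {1, 3, 5}  B3 = {3, 4, 5}  B4 = {4, 5, 6}
Tree: B1–B2, B2–B3, B3–B4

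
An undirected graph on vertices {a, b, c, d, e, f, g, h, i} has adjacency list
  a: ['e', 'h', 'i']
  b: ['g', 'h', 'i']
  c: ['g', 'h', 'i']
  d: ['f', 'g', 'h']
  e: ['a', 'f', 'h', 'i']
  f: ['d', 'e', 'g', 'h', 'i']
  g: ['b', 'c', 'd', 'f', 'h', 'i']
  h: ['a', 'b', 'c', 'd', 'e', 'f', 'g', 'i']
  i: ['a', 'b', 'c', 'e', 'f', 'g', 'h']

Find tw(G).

A width-3 tree decomposition is:
Bags: B1 = {f, g, h, i}  B2 = {e, f, h, i}  B3 = {d, f, g, h}  B4 = {a, e, h, i}  B5 = {c, g, h, i}  B6 = {b, g, h, i}
Tree: B1–B2, B1–B3, B2–B4, B1–B5, B1–B6
Each bag holds 4 vertices, so the decomposition has width 3, which upper-bounds the treewidth. On the other hand G contains the 4-clique {d, f, g, h}. A clique must lie in a single bag of any decomposition, so no decomposition can have width below 3. Combining the bounds, tw(G) = 3.

3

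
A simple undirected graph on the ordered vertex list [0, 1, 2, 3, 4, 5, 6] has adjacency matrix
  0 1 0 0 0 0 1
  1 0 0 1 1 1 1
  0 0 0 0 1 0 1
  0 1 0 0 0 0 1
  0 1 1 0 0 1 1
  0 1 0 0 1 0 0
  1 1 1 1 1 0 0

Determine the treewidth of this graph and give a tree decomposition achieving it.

Treewidth 2.
Bags: B1 = {1, 4, 5}  B2 = {1, 4, 6}  B3 = {1, 3, 6}  B4 = {0, 1, 6}  B5 = {2, 4, 6}
Tree: B1–B2, B2–B3, B3–B4, B2–B5

The largest bag has 3 vertices, giving width 2; this decomposition certifies tw(G) ≤ 2. For the lower bound, the 3 vertices {1, 4, 5} are pairwise adjacent, and any tree decomposition puts a clique entirely inside one bag — forcing width ≥ 2. Combining the bounds, tw(G) = 2.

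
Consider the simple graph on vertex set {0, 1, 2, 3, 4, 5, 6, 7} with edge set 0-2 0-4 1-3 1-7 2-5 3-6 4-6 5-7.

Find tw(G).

2

A width-2 tree decomposition is:
Bags: B1 = {2, 5, 7}  B2 = {1, 2, 7}  B3 = {1, 2, 3}  B4 = {2, 3, 6}  B5 = {2, 4, 6}  B6 = {0, 2, 4}
Tree: B1–B2, B2–B3, B3–B4, B4–B5, B5–B6
Every bag has size at most 3, so the width is 3 − 1 = 2 and tw(G) ≤ 2. For the lower bound, G contains the cycle 2–5–7–1–3–6–4–0–2, so G is not a forest; only forests have treewidth ≤ 1, hence tw(G) ≥ 2. Therefore the treewidth is 2.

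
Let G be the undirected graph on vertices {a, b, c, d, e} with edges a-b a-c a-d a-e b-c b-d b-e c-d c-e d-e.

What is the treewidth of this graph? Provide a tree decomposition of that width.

With just one bag of size 5, the width is 5 − 1 = 4, so tw(G) ≤ 4. On the other hand G contains the 5-clique {a, b, c, d, e}. A clique must lie in a single bag of any decomposition, so no decomposition can have width below 4. Hence tw(G) = 4 exactly.

Treewidth 4.
One such decomposition:
Bags: B1 = {a, b, c, d, e}
Tree: (single bag)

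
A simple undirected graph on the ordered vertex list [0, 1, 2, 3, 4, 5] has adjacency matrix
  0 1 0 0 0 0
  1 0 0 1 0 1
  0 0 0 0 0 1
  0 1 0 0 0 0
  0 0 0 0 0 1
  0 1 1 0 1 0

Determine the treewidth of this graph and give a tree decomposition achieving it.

Treewidth 1.
One optimal decomposition is:
Bags: B1 = {1, 3}  B2 = {1, 5}  B3 = {4, 5}  B4 = {0, 1}  B5 = {2, 5}
Tree: B1–B2, B2–B3, B1–B4, B2–B5

Every bag has size at most 2, so the width is 2 − 1 = 1 and tw(G) ≤ 1. G has an edge, so its treewidth is at least 1. Therefore the treewidth is 1.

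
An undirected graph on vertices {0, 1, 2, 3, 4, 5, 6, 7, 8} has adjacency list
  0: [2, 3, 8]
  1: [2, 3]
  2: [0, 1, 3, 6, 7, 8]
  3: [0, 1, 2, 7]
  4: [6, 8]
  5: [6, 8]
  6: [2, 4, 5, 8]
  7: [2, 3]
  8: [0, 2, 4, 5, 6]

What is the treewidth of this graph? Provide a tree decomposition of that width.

Every bag has size at most 3, so the width is 3 − 1 = 2 and tw(G) ≤ 2. Conversely, {0, 2, 8} is a clique of size 3, and the vertices of any clique must share a bag in every tree decomposition; so some bag has ≥ 3 vertices and tw(G) ≥ 2. Therefore the treewidth is 2.

Treewidth 2.
One such decomposition:
Bags: B1 = {0, 2, 8}  B2 = {0, 2, 3}  B3 = {2, 6, 8}  B4 = {1, 2, 3}  B5 = {5, 6, 8}  B6 = {2, 3, 7}  B7 = {4, 6, 8}
Tree: B1–B2, B1–B3, B2–B4, B3–B5, B2–B6, B5–B7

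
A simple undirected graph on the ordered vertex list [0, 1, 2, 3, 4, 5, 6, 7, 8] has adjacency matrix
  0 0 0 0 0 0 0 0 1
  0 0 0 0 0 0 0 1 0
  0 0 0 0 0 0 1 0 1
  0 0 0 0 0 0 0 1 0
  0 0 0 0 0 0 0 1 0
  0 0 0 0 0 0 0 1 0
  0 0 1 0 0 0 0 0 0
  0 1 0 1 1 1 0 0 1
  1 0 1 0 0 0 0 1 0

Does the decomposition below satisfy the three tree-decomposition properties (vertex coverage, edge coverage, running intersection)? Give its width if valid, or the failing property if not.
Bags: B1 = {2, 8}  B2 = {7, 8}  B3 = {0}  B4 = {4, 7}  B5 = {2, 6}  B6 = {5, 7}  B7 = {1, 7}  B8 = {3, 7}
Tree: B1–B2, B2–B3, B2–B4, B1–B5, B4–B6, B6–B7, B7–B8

No — edge (8,0) lies in no bag.

A tree decomposition must satisfy three properties: every vertex lies in some bag; for every edge, both endpoints lie together in some bag; and for every vertex, the bags containing it form a connected subtree. Here edge (8,0) lies in no bag, so the decomposition is invalid.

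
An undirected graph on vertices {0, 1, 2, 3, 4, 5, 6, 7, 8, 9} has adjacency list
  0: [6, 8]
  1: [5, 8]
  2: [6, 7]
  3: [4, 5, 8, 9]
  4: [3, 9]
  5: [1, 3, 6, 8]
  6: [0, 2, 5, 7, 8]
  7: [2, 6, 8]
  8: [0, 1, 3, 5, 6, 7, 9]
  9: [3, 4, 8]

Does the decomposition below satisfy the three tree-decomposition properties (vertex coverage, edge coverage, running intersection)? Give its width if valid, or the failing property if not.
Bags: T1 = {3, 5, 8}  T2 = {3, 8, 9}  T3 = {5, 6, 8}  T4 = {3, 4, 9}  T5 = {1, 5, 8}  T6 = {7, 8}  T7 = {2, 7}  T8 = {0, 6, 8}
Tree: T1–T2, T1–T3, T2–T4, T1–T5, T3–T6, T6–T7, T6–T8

A tree decomposition must satisfy three properties: every vertex lies in some bag; for every edge, both endpoints lie together in some bag; and for every vertex, the bags containing it form a connected subtree. Here edge (6,7) lies in no bag, so the decomposition is invalid.

No — edge (6,7) lies in no bag.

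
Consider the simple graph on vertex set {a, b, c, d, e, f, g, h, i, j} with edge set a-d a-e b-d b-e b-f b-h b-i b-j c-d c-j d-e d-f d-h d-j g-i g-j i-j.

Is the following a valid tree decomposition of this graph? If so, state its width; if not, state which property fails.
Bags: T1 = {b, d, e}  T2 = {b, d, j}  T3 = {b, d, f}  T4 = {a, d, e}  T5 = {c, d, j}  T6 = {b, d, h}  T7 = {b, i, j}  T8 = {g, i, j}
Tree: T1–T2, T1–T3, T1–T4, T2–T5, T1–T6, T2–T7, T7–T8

Yes; width 2.

Checking the three conditions: (i) the bags cover all of {a, b, c, d, e, f, g, h, i, j}; (ii) for each edge, some bag contains both endpoints; (iii) the bags containing any fixed vertex form a subtree. All hold, so the decomposition is valid with width 3 − 1 = 2.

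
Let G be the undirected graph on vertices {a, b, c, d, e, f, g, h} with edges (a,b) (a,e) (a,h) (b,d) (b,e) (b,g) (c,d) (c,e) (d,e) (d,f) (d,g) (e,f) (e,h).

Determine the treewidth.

2

A width-2 tree decomposition is:
Bags: B1 = {b, d, e}  B2 = {d, e, f}  B3 = {b, d, g}  B4 = {a, b, e}  B5 = {a, e, h}  B6 = {c, d, e}
Tree: B1–B2, B1–B3, B1–B4, B4–B5, B1–B6
The largest bag has 3 vertices, giving width 2; this decomposition certifies tw(G) ≤ 2. On the other hand G contains the 3-clique {b, d, g}. A clique must lie in a single bag of any decomposition, so no decomposition can have width below 2. The upper and lower bounds meet at 2, so that is the treewidth.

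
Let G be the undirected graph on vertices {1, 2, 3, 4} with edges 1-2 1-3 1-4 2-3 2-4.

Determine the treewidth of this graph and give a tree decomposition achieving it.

Treewidth 2.
Bags: B1 = {1, 2, 3}  B2 = {1, 2, 4}
Tree: B1–B2

Every bag has size at most 3, so the width is 3 − 1 = 2 and tw(G) ≤ 2. For the lower bound, the 3 vertices {1, 2, 3} are pairwise adjacent, and any tree decomposition puts a clique entirely inside one bag — forcing width ≥ 2. Therefore the treewidth is 2.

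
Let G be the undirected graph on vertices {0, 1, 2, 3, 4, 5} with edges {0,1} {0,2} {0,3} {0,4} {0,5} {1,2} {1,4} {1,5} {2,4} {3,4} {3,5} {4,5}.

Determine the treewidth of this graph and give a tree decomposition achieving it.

Every bag has size at most 4, so the width is 4 − 1 = 3 and tw(G) ≤ 3. Conversely, {0, 1, 2, 4} is a clique of size 4, and the vertices of any clique must share a bag in every tree decomposition; so some bag has ≥ 4 vertices and tw(G) ≥ 3. Therefore the treewidth is 3.

Treewidth 3.
Bags: B1 = {0, 1, 2, 4}  B2 = {0, 1, 4, 5}  B3 = {0, 3, 4, 5}
Tree: B1–B2, B2–B3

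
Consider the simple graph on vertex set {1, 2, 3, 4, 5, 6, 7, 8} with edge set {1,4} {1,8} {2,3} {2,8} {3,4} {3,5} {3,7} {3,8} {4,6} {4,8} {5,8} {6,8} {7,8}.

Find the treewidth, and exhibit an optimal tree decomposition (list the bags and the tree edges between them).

Treewidth 2.
One such decomposition:
Bags: B1 = {3, 4, 8}  B2 = {2, 3, 8}  B3 = {1, 4, 8}  B4 = {4, 6, 8}  B5 = {3, 5, 8}  B6 = {3, 7, 8}
Tree: B1–B2, B1–B3, B1–B4, B2–B5, B2–B6

The largest bag has 3 vertices, giving width 2; this decomposition certifies tw(G) ≤ 2. Conversely, {1, 4, 8} is a clique of size 3, and the vertices of any clique must share a bag in every tree decomposition; so some bag has ≥ 3 vertices and tw(G) ≥ 2. Combining the bounds, tw(G) = 2.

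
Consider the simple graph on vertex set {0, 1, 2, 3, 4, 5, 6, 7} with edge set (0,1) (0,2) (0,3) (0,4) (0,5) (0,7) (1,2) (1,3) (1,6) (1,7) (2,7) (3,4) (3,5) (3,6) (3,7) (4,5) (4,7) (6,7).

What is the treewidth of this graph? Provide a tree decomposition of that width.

Every bag has size at most 4, so the width is 4 − 1 = 3 and tw(G) ≤ 3. For the lower bound, the 4 vertices {0, 1, 2, 7} are pairwise adjacent, and any tree decomposition puts a clique entirely inside one bag — forcing width ≥ 3. Hence tw(G) = 3 exactly.

Treewidth 3.
One such decomposition:
Bags: B1 = {0, 3, 4, 7}  B2 = {0, 1, 3, 7}  B3 = {0, 3, 4, 5}  B4 = {0, 1, 2, 7}  B5 = {1, 3, 6, 7}
Tree: B1–B2, B1–B3, B2–B4, B2–B5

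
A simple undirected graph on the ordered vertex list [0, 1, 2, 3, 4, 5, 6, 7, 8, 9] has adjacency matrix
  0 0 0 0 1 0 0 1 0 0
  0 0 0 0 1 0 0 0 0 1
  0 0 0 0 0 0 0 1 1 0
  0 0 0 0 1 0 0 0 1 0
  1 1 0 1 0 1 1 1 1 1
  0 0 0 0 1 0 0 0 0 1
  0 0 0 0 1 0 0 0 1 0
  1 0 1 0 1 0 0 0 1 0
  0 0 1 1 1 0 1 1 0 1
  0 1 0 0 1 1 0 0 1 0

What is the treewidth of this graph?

2

A width-2 tree decomposition is:
Bags: B1 = {3, 4, 8}  B2 = {4, 7, 8}  B3 = {4, 6, 8}  B4 = {4, 8, 9}  B5 = {1, 4, 9}  B6 = {2, 7, 8}  B7 = {4, 5, 9}  B8 = {0, 4, 7}
Tree: B1–B2, B1–B3, B3–B4, B4–B5, B2–B6, B4–B7, B2–B8
The largest bag has 3 vertices, giving width 2; this decomposition certifies tw(G) ≤ 2. For the lower bound, the 3 vertices {2, 7, 8} are pairwise adjacent, and any tree decomposition puts a clique entirely inside one bag — forcing width ≥ 2. Hence tw(G) = 2 exactly.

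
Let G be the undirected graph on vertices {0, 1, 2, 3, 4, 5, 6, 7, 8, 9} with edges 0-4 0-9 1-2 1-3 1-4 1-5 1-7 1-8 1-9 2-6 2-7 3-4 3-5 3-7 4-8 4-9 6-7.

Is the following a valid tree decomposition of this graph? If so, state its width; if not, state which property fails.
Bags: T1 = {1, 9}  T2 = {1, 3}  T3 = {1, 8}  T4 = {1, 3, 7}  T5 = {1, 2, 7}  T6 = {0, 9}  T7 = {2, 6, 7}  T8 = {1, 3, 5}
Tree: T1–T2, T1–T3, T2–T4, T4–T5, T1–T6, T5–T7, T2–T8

A tree decomposition must satisfy three properties: every vertex lies in some bag; for every edge, both endpoints lie together in some bag; and for every vertex, the bags containing it form a connected subtree. Here vertex 4 appears in no bag, so the decomposition is invalid.

No — vertex 4 appears in no bag.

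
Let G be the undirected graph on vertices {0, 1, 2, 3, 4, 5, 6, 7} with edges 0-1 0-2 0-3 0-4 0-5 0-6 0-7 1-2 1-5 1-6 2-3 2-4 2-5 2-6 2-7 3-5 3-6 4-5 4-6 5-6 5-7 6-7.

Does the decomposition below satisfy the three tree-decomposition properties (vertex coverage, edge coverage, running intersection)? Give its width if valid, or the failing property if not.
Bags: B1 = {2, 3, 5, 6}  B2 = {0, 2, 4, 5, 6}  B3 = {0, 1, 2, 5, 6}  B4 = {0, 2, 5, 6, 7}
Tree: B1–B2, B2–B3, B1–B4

A tree decomposition must satisfy three properties: every vertex lies in some bag; for every edge, both endpoints lie together in some bag; and for every vertex, the bags containing it form a connected subtree. Here edge (0,3) lies in no bag, so the decomposition is invalid.

No — edge (0,3) lies in no bag.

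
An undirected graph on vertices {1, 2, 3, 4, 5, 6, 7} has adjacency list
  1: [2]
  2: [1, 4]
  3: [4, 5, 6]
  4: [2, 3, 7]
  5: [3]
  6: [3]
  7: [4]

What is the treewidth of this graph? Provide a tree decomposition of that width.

Every bag has size at most 2, so the width is 2 − 1 = 1 and tw(G) ≤ 1. Since G has at least one edge (e.g. 3–4), it is not an edgeless graph, so tw(G) ≥ 1. Hence tw(G) = 1 exactly.

Treewidth 1.
One such decomposition:
Bags: B1 = {3, 4}  B2 = {4, 7}  B3 = {3, 6}  B4 = {2, 4}  B5 = {3, 5}  B6 = {1, 2}
Tree: B1–B2, B1–B3, B2–B4, B3–B5, B4–B6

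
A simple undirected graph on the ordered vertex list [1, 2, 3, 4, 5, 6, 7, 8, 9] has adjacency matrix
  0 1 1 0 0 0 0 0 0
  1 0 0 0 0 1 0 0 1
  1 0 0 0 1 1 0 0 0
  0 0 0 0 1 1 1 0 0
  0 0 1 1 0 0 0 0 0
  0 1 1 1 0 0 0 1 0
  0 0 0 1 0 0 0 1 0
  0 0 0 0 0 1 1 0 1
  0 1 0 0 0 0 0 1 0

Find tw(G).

3

A width-3 tree decomposition is:
Bags: B1 = {1, 3, 4, 5}  B2 = {1, 3, 4, 6}  B3 = {1, 2, 4, 6}  B4 = {2, 4, 6, 7}  B5 = {2, 6, 7, 8}  B6 = {2, 7, 8, 9}
Tree: B1–B2, B2–B3, B3–B4, B4–B5, B5–B6
Each bag holds 4 vertices, so the decomposition has width 3, which upper-bounds the treewidth. For the lower bound: the 4 vertex sets {1,3,5}, {4}, {6}, {2,7,8,9} are disjoint, each induces a connected subgraph, and every pair is joined by at least one edge of G. Contracting each set to a single vertex therefore yields K_{4} as a minor, and since treewidth is minor-monotone, tw(G) ≥ tw(K_{4}) = 3. Combining the bounds, tw(G) = 3.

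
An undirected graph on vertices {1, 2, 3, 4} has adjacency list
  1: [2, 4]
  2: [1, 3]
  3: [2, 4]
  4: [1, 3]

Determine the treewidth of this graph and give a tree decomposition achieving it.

Treewidth 2.
One optimal decomposition is:
Bags: B1 = {2, 3, 4}  B2 = {1, 2, 4}
Tree: B1–B2

Every bag has size at most 3, so the width is 3 − 1 = 2 and tw(G) ≤ 2. The edges 4–3–2–1–4 form a cycle, so G is not a tree and its treewidth is at least 2. The upper and lower bounds meet at 2, so that is the treewidth.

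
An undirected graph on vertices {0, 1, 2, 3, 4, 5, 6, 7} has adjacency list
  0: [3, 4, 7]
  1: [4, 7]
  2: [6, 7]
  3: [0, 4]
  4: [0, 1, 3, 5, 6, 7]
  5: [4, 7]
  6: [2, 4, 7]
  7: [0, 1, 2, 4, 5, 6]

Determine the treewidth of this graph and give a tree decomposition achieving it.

Treewidth 2.
Bags: B1 = {4, 6, 7}  B2 = {2, 6, 7}  B3 = {4, 5, 7}  B4 = {0, 4, 7}  B5 = {0, 3, 4}  B6 = {1, 4, 7}
Tree: B1–B2, B1–B3, B3–B4, B4–B5, B3–B6

Every bag has size at most 3, so the width is 3 − 1 = 2 and tw(G) ≤ 2. Conversely, {2, 6, 7} is a clique of size 3, and the vertices of any clique must share a bag in every tree decomposition; so some bag has ≥ 3 vertices and tw(G) ≥ 2. Hence tw(G) = 2 exactly.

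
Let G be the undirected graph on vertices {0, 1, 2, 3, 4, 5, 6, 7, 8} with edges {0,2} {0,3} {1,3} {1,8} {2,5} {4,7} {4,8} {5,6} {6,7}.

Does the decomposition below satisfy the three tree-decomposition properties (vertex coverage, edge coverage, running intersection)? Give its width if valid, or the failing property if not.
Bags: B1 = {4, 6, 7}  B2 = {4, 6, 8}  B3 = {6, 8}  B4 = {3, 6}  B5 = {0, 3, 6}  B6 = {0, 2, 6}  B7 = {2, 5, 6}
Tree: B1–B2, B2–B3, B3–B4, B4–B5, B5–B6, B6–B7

No — vertex 1 appears in no bag.

A tree decomposition must satisfy three properties: every vertex lies in some bag; for every edge, both endpoints lie together in some bag; and for every vertex, the bags containing it form a connected subtree. Here vertex 1 appears in no bag, so the decomposition is invalid.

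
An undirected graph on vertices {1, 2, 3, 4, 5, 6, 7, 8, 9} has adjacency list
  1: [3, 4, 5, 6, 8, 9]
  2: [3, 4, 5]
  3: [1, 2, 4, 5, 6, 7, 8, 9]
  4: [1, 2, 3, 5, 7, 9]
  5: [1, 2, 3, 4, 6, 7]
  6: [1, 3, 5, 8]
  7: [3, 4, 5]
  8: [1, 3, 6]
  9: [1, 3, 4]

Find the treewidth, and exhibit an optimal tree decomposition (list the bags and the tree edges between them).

Every bag has size at most 4, so the width is 4 − 1 = 3 and tw(G) ≤ 3. For the lower bound, the 4 vertices {1, 3, 6, 8} are pairwise adjacent, and any tree decomposition puts a clique entirely inside one bag — forcing width ≥ 3. Therefore the treewidth is 3.

Treewidth 3.
One such decomposition:
Bags: B1 = {1, 3, 4, 5}  B2 = {1, 3, 4, 9}  B3 = {1, 3, 5, 6}  B4 = {2, 3, 4, 5}  B5 = {1, 3, 6, 8}  B6 = {3, 4, 5, 7}
Tree: B1–B2, B1–B3, B1–B4, B3–B5, B1–B6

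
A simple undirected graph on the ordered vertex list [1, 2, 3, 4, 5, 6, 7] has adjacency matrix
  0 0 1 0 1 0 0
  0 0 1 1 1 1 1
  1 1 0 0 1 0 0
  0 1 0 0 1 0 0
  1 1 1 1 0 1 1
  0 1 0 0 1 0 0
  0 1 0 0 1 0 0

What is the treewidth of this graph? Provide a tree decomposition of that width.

Treewidth 2.
Bags: B1 = {1, 3, 5}  B2 = {2, 3, 5}  B3 = {2, 5, 6}  B4 = {2, 5, 7}  B5 = {2, 4, 5}
Tree: B1–B2, B2–B3, B2–B4, B2–B5

Each bag holds 3 vertices, so the decomposition has width 2, which upper-bounds the treewidth. On the other hand G contains the 3-clique {1, 3, 5}. A clique must lie in a single bag of any decomposition, so no decomposition can have width below 2. Hence tw(G) = 2 exactly.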